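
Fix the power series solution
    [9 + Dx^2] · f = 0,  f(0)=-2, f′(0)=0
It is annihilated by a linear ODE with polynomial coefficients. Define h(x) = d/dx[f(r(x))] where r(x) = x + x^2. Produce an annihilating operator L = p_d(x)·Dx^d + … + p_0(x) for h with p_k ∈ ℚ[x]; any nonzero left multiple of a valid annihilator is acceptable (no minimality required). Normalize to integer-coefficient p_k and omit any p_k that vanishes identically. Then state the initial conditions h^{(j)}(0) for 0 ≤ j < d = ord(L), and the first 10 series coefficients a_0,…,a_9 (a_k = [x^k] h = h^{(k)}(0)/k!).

L = (21 + 72·x + 216·x^2 + 288·x^3 + 144·x^4) + (-6 - 12·x)·Dx + (1 + 4·x + 4·x^2)·Dx^2  (order 2).
h: a_k = 0, 18, 54, 9, -135, -4617/20, -2079/20, 52191/280, 95499/280, 477009/2240, …
ICs: h(0) = 0, h′(0) = 18.

f: a_k = -2, 0, 9, 0, -27/4, 0, 81/40, 0, -729/2240, 0, …
L₀ from L_f via x↦r, Dx↦r'^{-1}Dx.
Derive L from L₀ (diff closure).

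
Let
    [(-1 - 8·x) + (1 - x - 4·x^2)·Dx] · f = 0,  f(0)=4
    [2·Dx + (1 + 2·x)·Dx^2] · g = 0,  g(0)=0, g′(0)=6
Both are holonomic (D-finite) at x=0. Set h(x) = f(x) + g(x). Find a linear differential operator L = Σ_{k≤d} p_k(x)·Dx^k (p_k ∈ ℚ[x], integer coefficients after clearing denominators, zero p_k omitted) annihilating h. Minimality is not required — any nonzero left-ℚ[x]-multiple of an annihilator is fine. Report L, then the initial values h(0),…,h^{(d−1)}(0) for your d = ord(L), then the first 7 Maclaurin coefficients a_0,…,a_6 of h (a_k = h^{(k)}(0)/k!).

f: a_k = 4, 4, 20, 36, 116, 260, 724, …
g: a_k = 0, 6, -6, 8, -12, 96/5, -32, …
Weyl lclm of L_f,L_g ⇒ L₀ (ord ≤ 3).
L = (94 + 644·x + 1664·x^2 + 1920·x^3 + 1536·x^4)·Dx + (23 + 324·x + 1448·x^2 + 3072·x^3 + 3904·x^4 + 2560·x^5)·Dx^2 + (-6 - 35·x - 53·x^2 + 98·x^3 + 528·x^4 + 864·x^5 + 512·x^6)·Dx^3  (order 3).
h: a_k = 4, 10, 14, 44, 104, 1396/5, 692, …
ICs: h(0) = 4, h′(0) = 10, h′′(0) = 28.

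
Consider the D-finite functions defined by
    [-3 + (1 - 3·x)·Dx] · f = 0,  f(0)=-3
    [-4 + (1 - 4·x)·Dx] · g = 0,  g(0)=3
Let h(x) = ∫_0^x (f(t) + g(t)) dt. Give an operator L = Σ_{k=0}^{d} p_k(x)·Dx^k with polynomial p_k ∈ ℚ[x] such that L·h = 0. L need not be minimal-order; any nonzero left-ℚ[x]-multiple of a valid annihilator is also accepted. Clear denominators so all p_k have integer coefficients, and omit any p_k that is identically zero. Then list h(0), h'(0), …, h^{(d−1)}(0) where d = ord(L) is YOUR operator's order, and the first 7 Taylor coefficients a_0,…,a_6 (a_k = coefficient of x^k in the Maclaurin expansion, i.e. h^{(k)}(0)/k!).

L = -24·Dx + (14 - 48·x)·Dx^2 + (-1 + 7·x - 12·x^2)·Dx^3  (order 3).
h: a_k = 0, 0, 3/2, 7, 111/4, 105, 781/2, …
ICs: h(0) = 0, h′(0) = 0, h′′(0) = 3.

f: a_k = -3, -9, -27, -81, -243, -729, -2187, …
g: a_k = 3, 12, 48, 192, 768, 3072, 12288, …
Weyl lclm of L_f,L_g ⇒ L₀ (ord ≤ 2).
h=∫₀ˣh₀: take L = L₀·Dx.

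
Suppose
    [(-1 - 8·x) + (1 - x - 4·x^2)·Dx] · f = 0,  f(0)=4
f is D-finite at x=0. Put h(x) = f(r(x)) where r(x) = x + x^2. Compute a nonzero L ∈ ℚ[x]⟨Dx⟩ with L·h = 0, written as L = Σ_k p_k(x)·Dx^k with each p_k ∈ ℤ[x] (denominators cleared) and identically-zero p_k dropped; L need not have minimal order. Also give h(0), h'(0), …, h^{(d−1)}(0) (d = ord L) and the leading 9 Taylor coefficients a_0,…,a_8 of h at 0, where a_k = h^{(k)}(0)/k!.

f: a_k = 4, 4, 20, 36, 116, 260, 724, 1764, 4660, …
h₀=f(r): pull back L_f along r ⇒ L₀.
L = (1 + 10·x + 24·x^2 + 16·x^3) + (-1 + x + 5·x^2 + 8·x^3 + 4·x^4)·Dx  (order 1).
h: a_k = 4, 4, 24, 76, 244, 832, 2756, 9172, 30584, …
ICs: h(0) = 4.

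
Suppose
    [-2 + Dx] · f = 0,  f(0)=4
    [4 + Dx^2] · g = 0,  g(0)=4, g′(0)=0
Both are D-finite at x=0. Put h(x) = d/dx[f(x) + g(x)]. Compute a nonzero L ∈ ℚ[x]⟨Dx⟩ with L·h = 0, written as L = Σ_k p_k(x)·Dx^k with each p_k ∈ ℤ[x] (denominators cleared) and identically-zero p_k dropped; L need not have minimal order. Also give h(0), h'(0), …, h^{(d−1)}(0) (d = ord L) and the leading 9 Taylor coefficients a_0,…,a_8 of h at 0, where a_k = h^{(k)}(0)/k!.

L = 8 - 4·Dx + 2·Dx^2 - Dx^3  (order 3).
h: a_k = 8, 0, 16, 64/3, 16/3, 0, 32/45, 128/315, 16/315, …
ICs: h(0) = 8, h′(0) = 0, h′′(0) = 32.

f: a_k = 4, 8, 8, 16/3, 8/3, 16/15, 16/45, 32/315, 8/315, …
g: a_k = 4, 0, -8, 0, 8/3, 0, -16/45, 0, 8/315, …
h₀=f+g: left-lcm gives L₀, ord ≤ 3.
h=h₀': d/dx-closure on L₀ ⇒ L.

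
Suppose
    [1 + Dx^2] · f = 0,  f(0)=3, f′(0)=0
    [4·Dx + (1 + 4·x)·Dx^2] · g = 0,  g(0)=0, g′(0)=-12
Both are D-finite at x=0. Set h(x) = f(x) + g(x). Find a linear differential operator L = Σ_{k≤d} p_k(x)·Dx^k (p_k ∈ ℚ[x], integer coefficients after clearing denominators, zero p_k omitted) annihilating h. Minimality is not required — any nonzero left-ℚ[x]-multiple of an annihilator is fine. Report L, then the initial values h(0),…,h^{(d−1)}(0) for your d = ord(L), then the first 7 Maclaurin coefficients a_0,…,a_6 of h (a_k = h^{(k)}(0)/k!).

f: a_k = 3, 0, -3/2, 0, 1/8, 0, -1/240, …
g: a_k = 0, -12, 24, -64, 192, -3072/5, 2048, …
h₀=f+g: left-lcm gives L₀, ord ≤ 4.
L = (388 + 32·x + 64·x^2)·Dx + (33 + 140·x + 48·x^2 + 64·x^3)·Dx^2 + (388 + 32·x + 64·x^2)·Dx^3 + (33 + 140·x + 48·x^2 + 64·x^3)·Dx^4  (order 4).
h: a_k = 3, -12, 45/2, -64, 1537/8, -3072/5, 491519/240, …
ICs: h(0) = 3, h′(0) = -12, h′′(0) = 45, h′′′(0) = -384.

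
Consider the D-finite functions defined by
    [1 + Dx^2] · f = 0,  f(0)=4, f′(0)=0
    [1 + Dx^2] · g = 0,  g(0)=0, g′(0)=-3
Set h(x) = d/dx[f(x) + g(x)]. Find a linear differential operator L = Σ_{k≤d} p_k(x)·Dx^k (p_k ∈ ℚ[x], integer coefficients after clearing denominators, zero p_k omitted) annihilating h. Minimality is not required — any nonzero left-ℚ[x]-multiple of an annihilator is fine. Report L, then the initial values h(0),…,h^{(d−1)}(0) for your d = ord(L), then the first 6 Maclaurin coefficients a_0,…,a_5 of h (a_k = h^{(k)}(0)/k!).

f: a_k = 4, 0, -2, 0, 1/6, 0, …
g: a_k = 0, -3, 0, 1/2, 0, -1/40, …
L₀ := lclm(L_f,L_g); ord L₀ ≤ 2+2.
h=h₀': d/dx-closure on L₀ ⇒ L.
L = 1 + Dx^2  (order 2).
h: a_k = -3, -4, 3/2, 2/3, -1/8, -1/30, …
ICs: h(0) = -3, h′(0) = -4.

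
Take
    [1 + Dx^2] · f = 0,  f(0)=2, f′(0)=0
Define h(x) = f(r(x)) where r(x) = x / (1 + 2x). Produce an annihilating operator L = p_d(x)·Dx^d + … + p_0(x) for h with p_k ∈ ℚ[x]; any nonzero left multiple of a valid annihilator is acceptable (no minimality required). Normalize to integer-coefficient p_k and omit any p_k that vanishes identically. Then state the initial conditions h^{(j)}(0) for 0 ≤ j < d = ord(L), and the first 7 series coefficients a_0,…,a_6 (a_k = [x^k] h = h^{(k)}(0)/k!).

L = 1 + (4 + 24·x + 48·x^2 + 32·x^3)·Dx + (1 + 8·x + 24·x^2 + 32·x^3 + 16·x^4)·Dx^2  (order 2).
h: a_k = 2, 0, -1, 4, -143/12, 94/3, -27601/360, …
ICs: h(0) = 2, h′(0) = 0.

f: a_k = 2, 0, -1, 0, 1/12, 0, -1/360, …
Substitute x→r, Dx→(1/r')Dx; clear ⇒ L₀.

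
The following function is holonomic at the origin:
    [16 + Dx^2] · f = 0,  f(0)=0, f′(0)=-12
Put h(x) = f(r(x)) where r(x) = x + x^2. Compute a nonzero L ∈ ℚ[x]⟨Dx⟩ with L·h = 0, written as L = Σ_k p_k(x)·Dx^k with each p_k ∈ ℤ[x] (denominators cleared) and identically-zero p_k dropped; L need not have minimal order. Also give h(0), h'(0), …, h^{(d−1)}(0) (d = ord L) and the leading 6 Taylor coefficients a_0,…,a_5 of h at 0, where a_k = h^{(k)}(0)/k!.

L = (16 + 96·x + 192·x^2 + 128·x^3) - 2·Dx + (1 + 2·x)·Dx^2  (order 2).
h: a_k = 0, -12, -12, 32, 96, 352/5, …
ICs: h(0) = 0, h′(0) = -12.

f: a_k = 0, -12, 0, 32, 0, -128/5, …
Change of var in L_f (x↦r) gives L₀.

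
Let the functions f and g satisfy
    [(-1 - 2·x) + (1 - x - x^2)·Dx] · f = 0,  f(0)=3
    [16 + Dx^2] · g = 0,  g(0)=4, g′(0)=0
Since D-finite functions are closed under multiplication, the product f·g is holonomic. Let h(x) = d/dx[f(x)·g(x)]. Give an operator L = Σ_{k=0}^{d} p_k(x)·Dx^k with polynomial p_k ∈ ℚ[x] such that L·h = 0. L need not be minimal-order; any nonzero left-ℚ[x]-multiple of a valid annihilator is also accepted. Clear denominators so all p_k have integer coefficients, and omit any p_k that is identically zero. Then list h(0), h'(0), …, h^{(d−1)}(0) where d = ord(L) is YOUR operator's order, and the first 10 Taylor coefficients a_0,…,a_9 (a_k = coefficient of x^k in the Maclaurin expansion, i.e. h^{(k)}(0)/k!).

f: a_k = 3, 3, 6, 9, 15, 24, 39, 63, 102, 165, …
g: a_k = 4, 0, -32, 0, 128/3, 0, -1024/45, 0, 2048/315, 0, …
L₀ := L_f ⊗_s L_g (sym. prod.), ord ≤ 2.
Derive L from L₀ (diff closure).
L = (54 - 256·x - 128·x^2 + 256·x^3 + 128·x^4) + (-13 - 10·x + 48·x^2 + 32·x^3)·Dx + (7 - 15·x - 7·x^2 + 16·x^3 + 8·x^4)·Dx^2  (order 2).
h: a_k = 12, -144, -180, -16, -320, -4088/5, -21028/15, -88768/35, -162948/35, -7917128/945, …
ICs: h(0) = 12, h′(0) = -144.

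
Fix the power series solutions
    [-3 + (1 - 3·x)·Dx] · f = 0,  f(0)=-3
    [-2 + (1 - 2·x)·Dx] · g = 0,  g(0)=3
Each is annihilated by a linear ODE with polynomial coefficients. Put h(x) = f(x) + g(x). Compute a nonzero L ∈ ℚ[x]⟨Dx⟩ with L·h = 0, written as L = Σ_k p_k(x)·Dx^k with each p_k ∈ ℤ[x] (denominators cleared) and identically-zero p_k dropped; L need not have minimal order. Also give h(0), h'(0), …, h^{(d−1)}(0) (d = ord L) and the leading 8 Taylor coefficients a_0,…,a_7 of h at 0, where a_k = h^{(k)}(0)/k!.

L = -12 + (10 - 24·x)·Dx + (-1 + 5·x - 6·x^2)·Dx^2  (order 2).
h: a_k = 0, -3, -15, -57, -195, -633, -1995, -6177, …
ICs: h(0) = 0, h′(0) = -3.

f: a_k = -3, -9, -27, -81, -243, -729, -2187, -6561, …
g: a_k = 3, 6, 12, 24, 48, 96, 192, 384, …
f+g: L₀ = lclm(L_f,L_g), ord ≤ 1+1.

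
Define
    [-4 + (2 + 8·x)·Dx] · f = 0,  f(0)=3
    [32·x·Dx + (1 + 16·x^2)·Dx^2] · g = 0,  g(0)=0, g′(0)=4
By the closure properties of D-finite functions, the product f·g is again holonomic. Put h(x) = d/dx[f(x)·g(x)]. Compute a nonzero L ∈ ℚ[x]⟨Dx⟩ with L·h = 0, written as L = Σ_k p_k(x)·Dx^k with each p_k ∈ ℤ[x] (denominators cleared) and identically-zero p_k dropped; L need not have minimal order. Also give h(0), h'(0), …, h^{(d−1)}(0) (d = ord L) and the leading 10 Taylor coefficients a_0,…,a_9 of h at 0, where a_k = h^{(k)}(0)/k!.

L = (20 + 640·x + 128·x^2 - 6144·x^3 - 3072·x^4) + (28 + 336·x + 1152·x^2 - 3584·x^3 - 21504·x^4 - 12288·x^5)·Dx + (3 + 8·x - 48·x^2 - 256·x^3 - 1792·x^4 - 6144·x^5 - 4096·x^6)·Dx^2  (order 2).
h: a_k = 12, 48, -264, -320, 3112, 39264/5, -301648/5, -2858752/35, 5692728/7, 38073632/21, …
ICs: h(0) = 12, h′(0) = 48.

f: a_k = 3, 6, -6, 12, -30, 84, -252, 792, -2574, 8580, …
g: a_k = 0, 4, 0, -64/3, 0, 1024/5, 0, -16384/7, 0, 262144/9, …
L₀ := L_f ⊗_s L_g (sym. prod.), ord ≤ 2.
Differentiate: ansatz ord ≤ ord L₀ ⇒ L.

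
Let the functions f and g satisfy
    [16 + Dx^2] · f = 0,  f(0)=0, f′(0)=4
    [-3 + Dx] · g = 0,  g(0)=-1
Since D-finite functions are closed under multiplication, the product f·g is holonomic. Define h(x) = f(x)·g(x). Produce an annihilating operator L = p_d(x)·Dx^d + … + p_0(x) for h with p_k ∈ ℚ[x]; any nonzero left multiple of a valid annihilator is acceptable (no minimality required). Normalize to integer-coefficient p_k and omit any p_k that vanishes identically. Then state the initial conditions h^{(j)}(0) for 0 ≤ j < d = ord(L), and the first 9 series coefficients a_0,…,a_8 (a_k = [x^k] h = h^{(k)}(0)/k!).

f: a_k = 0, 4, 0, -32/3, 0, 128/15, 0, -1024/315, 0, …
g: a_k = -1, -3, -9/2, -9/2, -27/8, -81/40, -81/80, -243/560, -729/4480, …
Product ⇒ symmetric product L₀, ord ≤ 2.
L = 25 - 6·Dx + Dx^2  (order 2).
h: a_k = 0, -4, -12, -22/3, 14, 779/30, 143/10, -4031/1260, -527/60, …
ICs: h(0) = 0, h′(0) = -4.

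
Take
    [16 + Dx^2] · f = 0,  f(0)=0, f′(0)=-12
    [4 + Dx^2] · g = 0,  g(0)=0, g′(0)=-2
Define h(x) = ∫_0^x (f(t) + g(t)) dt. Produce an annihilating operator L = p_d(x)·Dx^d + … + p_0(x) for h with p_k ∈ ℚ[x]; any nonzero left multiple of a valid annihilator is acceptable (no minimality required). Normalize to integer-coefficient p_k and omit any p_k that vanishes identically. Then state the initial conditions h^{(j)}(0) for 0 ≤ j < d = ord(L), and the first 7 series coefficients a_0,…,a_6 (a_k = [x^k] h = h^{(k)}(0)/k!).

L = 64·Dx + 20·Dx^3 + Dx^5  (order 5).
h: a_k = 0, 0, -7, 0, 25/3, 0, -194/45, …
ICs: h(0) = 0, h′(0) = 0, h′′(0) = -14, h′′′(0) = 0, h′′′′(0) = 200.

f: a_k = 0, -12, 0, 32, 0, -128/5, 0, …
g: a_k = 0, -2, 0, 4/3, 0, -4/15, 0, …
L₀ := lclm(L_f,L_g); ord L₀ ≤ 2+2.
∫: right-multiply L₀ by Dx.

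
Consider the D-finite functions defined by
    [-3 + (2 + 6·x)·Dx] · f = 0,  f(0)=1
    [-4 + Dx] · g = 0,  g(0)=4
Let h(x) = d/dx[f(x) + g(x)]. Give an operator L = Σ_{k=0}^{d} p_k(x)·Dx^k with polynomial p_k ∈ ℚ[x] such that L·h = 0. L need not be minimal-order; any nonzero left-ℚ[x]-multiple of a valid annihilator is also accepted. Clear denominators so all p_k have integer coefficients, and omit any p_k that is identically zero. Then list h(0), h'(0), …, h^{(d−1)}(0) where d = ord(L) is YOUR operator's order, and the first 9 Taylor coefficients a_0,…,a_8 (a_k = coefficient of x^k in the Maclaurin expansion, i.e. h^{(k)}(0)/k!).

L = (-204 - 288·x) + (-37 - 384·x - 576·x^2)·Dx + (22 + 114·x + 144·x^2)·Dx^2  (order 2).
h: a_k = 35/2, 247/4, 2129/16, 15169/96, 156587/768, 359671/7680, 31122473/92160, -819511871/1290240, 40434803987/20643840, …
ICs: h(0) = 35/2, h′(0) = 247/4.

f: a_k = 1, 3/2, -9/8, 27/16, -405/128, 1701/256, -15309/1024, 72171/2048, -2814669/32768, …
g: a_k = 4, 16, 32, 128/3, 128/3, 512/15, 1024/45, 4096/315, 2048/315, …
h₀=f+g: left-lcm gives L₀, ord ≤ 2.
Derive L from L₀ (diff closure).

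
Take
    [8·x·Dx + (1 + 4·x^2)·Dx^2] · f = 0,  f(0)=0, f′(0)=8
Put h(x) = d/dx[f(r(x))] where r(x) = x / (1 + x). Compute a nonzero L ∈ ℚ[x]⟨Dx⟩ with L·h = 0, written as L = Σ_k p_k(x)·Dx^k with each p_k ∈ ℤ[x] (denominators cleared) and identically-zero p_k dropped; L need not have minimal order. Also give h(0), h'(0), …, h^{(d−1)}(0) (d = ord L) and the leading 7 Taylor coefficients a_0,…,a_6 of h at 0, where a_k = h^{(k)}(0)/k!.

L = (2 + 10·x) + (1 + 2·x + 5·x^2)·Dx  (order 1).
h: a_k = 8, -16, -8, 96, -152, -176, 1112, …
ICs: h(0) = 8.

f: a_k = 0, 8, 0, -32/3, 0, 128/5, 0, …
f∘r: x↦r, Dx↦Dx/r' in L_f ⇒ L₀.
Differentiate: ansatz ord ≤ ord L₀ ⇒ L.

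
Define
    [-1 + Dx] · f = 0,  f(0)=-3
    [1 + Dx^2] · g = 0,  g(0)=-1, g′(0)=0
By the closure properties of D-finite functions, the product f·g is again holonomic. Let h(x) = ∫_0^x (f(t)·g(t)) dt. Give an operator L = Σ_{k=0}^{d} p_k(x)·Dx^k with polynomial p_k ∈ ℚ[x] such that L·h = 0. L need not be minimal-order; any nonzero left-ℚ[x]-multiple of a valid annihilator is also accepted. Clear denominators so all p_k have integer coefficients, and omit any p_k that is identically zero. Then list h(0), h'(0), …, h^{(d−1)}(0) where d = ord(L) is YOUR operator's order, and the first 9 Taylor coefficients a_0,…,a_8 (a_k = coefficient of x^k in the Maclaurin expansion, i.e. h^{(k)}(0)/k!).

f: a_k = -3, -3, -3/2, -1/2, -1/8, -1/40, -1/240, -1/1680, -1/13440, …
g: a_k = -1, 0, 1/2, 0, -1/24, 0, 1/720, 0, -1/40320, …
L₀ := L_f ⊗_s L_g (sym. prod.), ord ≤ 2.
h=∫h₀ ⇒ L = L₀·Dx.
L = 2·Dx - 2·Dx^2 + Dx^3  (order 3).
h: a_k = 0, 3, 3/2, 0, -1/4, -1/10, -1/60, 0, 1/1680, …
ICs: h(0) = 0, h′(0) = 3, h′′(0) = 3.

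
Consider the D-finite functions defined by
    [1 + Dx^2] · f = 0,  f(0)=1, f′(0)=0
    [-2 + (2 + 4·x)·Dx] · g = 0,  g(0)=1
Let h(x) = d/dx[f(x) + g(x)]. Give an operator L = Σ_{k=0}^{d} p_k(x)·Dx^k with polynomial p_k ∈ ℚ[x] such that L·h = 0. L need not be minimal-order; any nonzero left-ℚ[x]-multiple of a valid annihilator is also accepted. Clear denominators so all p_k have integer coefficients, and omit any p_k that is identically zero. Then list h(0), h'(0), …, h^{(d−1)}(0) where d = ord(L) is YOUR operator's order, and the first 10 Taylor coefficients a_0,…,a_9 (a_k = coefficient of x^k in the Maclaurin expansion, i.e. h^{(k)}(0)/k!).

f: a_k = 1, 0, -1/2, 0, 1/24, 0, -1/720, 0, 1/40320, 0, …
g: a_k = 1, 1, -1/2, 1/2, -5/8, 7/8, -21/16, 33/16, -429/128, 715/128, …
L₀ := lclm(L_f,L_g); ord L₀ ≤ 2+1.
h₀' ⇒ L via d/dx closure of L₀.
L = (-4 - x - x^2) + (-1 - 3·x - 3·x^2 - 2·x^3)·Dx + (-4 - x - x^2)·Dx^2 + (-1 - 3·x - 3·x^2 - 2·x^3)·Dx^3  (order 3).
h: a_k = 1, -2, 3/2, -7/3, 35/8, -473/60, 231/16, -67567/2520, 6435/128, -17229713/181440, …
ICs: h(0) = 1, h′(0) = -2, h′′(0) = 3.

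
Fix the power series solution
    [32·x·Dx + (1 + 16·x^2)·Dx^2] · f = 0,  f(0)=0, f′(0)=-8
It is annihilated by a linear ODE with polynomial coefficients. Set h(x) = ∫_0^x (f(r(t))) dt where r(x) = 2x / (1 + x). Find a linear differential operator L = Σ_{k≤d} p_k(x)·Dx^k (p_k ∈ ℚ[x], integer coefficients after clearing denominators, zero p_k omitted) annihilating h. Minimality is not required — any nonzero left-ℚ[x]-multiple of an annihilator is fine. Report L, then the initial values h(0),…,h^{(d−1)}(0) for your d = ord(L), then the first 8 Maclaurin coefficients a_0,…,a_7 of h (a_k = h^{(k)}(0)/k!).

f: a_k = 0, -8, 0, 128/3, 0, -2048/5, 0, 32768/7, …
Change of var in L_f (x↦r) gives L₀.
h=∫₀ˣh₀: take L = L₀·Dx.
L = (2 + 130·x)·Dx^2 + (1 + 2·x + 65·x^2)·Dx^3  (order 3).
h: a_k = 0, 0, -8, 16/3, 244/3, -1008/5, -27688/15, 186416/21, …
ICs: h(0) = 0, h′(0) = 0, h′′(0) = -16.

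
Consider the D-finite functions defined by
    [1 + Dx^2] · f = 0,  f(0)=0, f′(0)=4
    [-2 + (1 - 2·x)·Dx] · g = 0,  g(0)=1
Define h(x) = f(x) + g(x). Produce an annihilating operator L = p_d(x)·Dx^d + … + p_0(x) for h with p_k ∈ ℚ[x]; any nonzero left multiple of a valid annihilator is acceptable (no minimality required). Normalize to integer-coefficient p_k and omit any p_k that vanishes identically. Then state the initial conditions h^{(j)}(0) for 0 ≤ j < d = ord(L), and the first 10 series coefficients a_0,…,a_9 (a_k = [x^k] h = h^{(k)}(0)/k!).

L = (-50 + 8·x - 8·x^2) + (9 - 22·x + 12·x^2 - 8·x^3)·Dx + (-50 + 8·x - 8·x^2)·Dx^2 + (9 - 22·x + 12·x^2 - 8·x^3)·Dx^3  (order 3).
h: a_k = 1, 6, 4, 22/3, 16, 961/30, 64, 161279/1260, 256, 46448641/90720, …
ICs: h(0) = 1, h′(0) = 6, h′′(0) = 8.

f: a_k = 0, 4, 0, -2/3, 0, 1/30, 0, -1/1260, 0, 1/90720, …
g: a_k = 1, 2, 4, 8, 16, 32, 64, 128, 256, 512, …
Weyl lclm of L_f,L_g ⇒ L₀ (ord ≤ 3).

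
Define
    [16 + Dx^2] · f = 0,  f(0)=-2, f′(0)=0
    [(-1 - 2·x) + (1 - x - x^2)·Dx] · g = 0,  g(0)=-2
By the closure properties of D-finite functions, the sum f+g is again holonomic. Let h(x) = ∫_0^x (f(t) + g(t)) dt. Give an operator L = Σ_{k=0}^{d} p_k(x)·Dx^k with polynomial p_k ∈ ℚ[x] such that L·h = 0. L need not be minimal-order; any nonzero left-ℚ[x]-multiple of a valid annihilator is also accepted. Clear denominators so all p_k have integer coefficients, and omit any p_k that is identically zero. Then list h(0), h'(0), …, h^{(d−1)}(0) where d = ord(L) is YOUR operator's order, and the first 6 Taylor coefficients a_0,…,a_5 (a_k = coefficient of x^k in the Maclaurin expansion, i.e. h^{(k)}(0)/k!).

L = (-272 - 384·x + 352·x^2 - 192·x^3 - 640·x^4 - 256·x^5)·Dx + (160 - 368·x - 32·x^2 + 544·x^3 - 48·x^4 - 384·x^5 - 128·x^6)·Dx^2 + (-17 - 24·x + 22·x^2 - 12·x^3 - 40·x^4 - 16·x^5)·Dx^3 + (10 - 23·x - 2·x^2 + 34·x^3 - 3·x^4 - 24·x^5 - 8·x^6)·Dx^4  (order 4).
h: a_k = 0, -4, -1, 4, -3/2, -94/15, …
ICs: h(0) = 0, h′(0) = -4, h′′(0) = -2, h′′′(0) = 24.

f: a_k = -2, 0, 16, 0, -64/3, 0, …
g: a_k = -2, -2, -4, -6, -10, -16, …
Sum ⇒ L₀ = lclm(L_f,L_g) in ℚ(x)⟨Dx⟩.
h=∫₀ˣh₀: take L = L₀·Dx.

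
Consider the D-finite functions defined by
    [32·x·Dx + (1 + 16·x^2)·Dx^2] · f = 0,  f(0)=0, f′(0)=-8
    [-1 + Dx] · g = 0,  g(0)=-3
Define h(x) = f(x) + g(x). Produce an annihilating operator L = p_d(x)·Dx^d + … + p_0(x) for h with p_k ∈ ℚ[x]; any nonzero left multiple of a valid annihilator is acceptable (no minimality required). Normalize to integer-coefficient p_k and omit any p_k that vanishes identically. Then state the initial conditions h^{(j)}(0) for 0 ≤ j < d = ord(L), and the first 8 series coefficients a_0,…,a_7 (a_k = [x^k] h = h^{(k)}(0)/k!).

f: a_k = 0, -8, 0, 128/3, 0, -2048/5, 0, 32768/7, …
g: a_k = -3, -3, -3/2, -1/2, -1/8, -1/40, -1/240, -1/1680, …
Weyl lclm of L_f,L_g ⇒ L₀ (ord ≤ 3).
L = (32 - 32·x - 1536·x^2 - 512·x^3)·Dx + (-33 + 1504·x^2 - 256·x^4)·Dx^2 + (1 + 32·x + 32·x^2 + 512·x^3 + 256·x^4)·Dx^3  (order 3).
h: a_k = -3, -11, -3/2, 253/6, -1/8, -3277/8, -1/240, 7864319/1680, …
ICs: h(0) = -3, h′(0) = -11, h′′(0) = -3.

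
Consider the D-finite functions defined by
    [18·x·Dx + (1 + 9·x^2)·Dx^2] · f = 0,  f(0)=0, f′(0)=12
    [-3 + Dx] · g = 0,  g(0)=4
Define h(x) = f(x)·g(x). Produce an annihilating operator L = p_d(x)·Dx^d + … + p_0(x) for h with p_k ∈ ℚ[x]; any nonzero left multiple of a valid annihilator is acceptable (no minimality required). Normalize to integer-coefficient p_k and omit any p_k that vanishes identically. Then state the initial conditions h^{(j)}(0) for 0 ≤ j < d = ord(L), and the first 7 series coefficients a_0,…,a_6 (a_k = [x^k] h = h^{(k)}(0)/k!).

L = (9 - 54·x + 81·x^2) + (-6 + 18·x - 54·x^2)·Dx + (1 + 9·x^2)·Dx^2  (order 2).
h: a_k = 0, 48, 144, 72, -216, 1458/5, 1782, …
ICs: h(0) = 0, h′(0) = 48.

f: a_k = 0, 12, 0, -36, 0, 972/5, 0, …
g: a_k = 4, 12, 18, 18, 27/2, 81/10, 81/20, …
h₀=f·g: eliminate ⇒ L₀, order ≤ 2·1.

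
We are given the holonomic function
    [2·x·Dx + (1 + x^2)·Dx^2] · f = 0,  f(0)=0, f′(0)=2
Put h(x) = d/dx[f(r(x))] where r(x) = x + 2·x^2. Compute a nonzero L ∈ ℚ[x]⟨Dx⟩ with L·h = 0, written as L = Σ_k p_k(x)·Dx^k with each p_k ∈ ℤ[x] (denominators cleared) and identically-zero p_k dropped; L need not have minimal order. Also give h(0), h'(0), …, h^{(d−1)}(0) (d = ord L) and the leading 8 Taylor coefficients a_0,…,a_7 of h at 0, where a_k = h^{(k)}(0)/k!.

L = (-4 + 2·x + 16·x^2 + 48·x^3 + 48·x^4) + (1 + 4·x + x^2 + 8·x^3 + 20·x^4 + 16·x^5)·Dx  (order 1).
h: a_k = 2, 8, -2, -16, -38, -8, 110, 224, …
ICs: h(0) = 2.

f: a_k = 0, 2, 0, -2/3, 0, 2/5, 0, -2/7, …
L₀ from L_f via x↦r, Dx↦r'^{-1}Dx.
h=h₀': d/dx-closure on L₀ ⇒ L.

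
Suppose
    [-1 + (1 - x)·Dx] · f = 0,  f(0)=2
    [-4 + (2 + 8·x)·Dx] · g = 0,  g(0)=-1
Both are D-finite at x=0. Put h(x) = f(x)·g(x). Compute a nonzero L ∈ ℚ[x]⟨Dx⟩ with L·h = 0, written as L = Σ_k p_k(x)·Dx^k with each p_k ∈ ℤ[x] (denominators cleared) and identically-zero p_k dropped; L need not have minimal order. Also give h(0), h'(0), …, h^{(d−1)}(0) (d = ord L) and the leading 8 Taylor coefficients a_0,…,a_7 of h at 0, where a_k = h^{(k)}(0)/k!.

f: a_k = 2, 2, 2, 2, 2, 2, 2, 2, …
g: a_k = -1, -2, 2, -4, 10, -28, 84, -264, …
f·g: L₀ = L_f ⊗_s L_g, ord ≤ 1·1.
L = (3 + 2·x) + (-1 - 3·x + 4·x^2)·Dx  (order 1).
h: a_k = -2, -6, -2, -10, 10, -46, 122, -406, …
ICs: h(0) = -2.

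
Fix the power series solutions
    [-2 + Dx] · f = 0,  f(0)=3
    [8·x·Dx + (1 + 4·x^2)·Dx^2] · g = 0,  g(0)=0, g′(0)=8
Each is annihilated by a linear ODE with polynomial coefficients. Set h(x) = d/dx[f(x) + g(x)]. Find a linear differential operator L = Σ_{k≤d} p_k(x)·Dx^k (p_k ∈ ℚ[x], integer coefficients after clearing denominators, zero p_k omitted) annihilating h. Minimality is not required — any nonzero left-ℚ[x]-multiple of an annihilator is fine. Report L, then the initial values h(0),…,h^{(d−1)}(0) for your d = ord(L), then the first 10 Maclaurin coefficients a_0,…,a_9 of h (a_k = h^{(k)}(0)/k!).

f: a_k = 3, 6, 6, 4, 2, 4/5, 4/15, 8/105, 2/105, 4/945, …
g: a_k = 0, 8, 0, -32/3, 0, 128/5, 0, -512/7, 0, 2048/9, …
h₀=f+g: left-lcm gives L₀, ord ≤ 3.
Differentiate: ansatz ord ≤ ord L₀ ⇒ L.
L = (8 - 32·x - 32·x^2) + (-6 + 12·x + 8·x^2 - 16·x^3)·Dx + (1 + 2·x + 4·x^2 + 8·x^3)·Dx^2  (order 2).
h: a_k = 14, 12, -20, 8, 132, 8/5, -7672/15, 16/105, 215044/105, 8/945, …
ICs: h(0) = 14, h′(0) = 12.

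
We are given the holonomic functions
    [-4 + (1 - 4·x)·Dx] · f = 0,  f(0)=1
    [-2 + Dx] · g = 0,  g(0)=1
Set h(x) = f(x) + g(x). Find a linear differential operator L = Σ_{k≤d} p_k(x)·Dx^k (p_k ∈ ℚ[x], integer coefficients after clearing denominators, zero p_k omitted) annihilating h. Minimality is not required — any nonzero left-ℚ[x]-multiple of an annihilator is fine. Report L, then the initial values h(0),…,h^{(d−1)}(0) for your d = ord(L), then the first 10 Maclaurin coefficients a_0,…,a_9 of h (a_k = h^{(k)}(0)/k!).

f: a_k = 1, 4, 16, 64, 256, 1024, 4096, 16384, 65536, 262144, …
g: a_k = 1, 2, 2, 4/3, 2/3, 4/15, 4/45, 8/315, 2/315, 4/2835, …
f+g: L₀ = lclm(L_f,L_g), ord ≤ 1+1.
L = (-24 - 32·x) + (14 + 16·x - 32·x^2)·Dx + (-1 + 16·x^2)·Dx^2  (order 2).
h: a_k = 2, 6, 18, 196/3, 770/3, 15364/15, 184324/45, 5160968/315, 20643842/315, 743178244/2835, …
ICs: h(0) = 2, h′(0) = 6.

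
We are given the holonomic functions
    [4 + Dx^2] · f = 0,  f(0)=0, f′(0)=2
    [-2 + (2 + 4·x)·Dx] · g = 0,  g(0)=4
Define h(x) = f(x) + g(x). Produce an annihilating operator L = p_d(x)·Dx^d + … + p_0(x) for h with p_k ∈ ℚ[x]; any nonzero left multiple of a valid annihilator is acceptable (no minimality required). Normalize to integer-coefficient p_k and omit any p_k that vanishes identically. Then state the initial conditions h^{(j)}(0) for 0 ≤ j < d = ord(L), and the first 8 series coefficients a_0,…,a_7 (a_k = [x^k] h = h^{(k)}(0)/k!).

L = (-28 - 64·x - 64·x^2) + (12 + 88·x + 192·x^2 + 128·x^3)·Dx + (-7 - 16·x - 16·x^2)·Dx^2 + (3 + 22·x + 48·x^2 + 32·x^3)·Dx^3  (order 3).
h: a_k = 4, 6, -2, 2/3, -5/2, 113/30, -21/4, 10363/1260, …
ICs: h(0) = 4, h′(0) = 6, h′′(0) = -4.

f: a_k = 0, 2, 0, -4/3, 0, 4/15, 0, -8/315, …
g: a_k = 4, 4, -2, 2, -5/2, 7/2, -21/4, 33/4, …
L₀ := lclm(L_f,L_g); ord L₀ ≤ 2+1.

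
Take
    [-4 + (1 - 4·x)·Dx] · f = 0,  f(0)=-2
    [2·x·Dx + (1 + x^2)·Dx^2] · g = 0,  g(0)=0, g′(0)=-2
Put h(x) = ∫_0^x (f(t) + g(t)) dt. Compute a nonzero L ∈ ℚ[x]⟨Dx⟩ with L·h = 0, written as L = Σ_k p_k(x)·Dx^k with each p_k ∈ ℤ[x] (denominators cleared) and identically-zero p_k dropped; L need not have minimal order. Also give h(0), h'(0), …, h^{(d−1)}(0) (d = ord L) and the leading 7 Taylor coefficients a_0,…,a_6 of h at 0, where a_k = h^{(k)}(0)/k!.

L = (-8 + 128·x + 24·x^2)·Dx^2 + (49 - 8·x + 109·x^2 + 24·x^3)·Dx^3 + (-4 + 15·x + 15·x^3 + 4·x^4)·Dx^4  (order 4).
h: a_k = 0, -2, -5, -32/3, -191/6, -512/5, -1707/5, …
ICs: h(0) = 0, h′(0) = -2, h′′(0) = -10, h′′′(0) = -64.

f: a_k = -2, -8, -32, -128, -512, -2048, -8192, …
g: a_k = 0, -2, 0, 2/3, 0, -2/5, 0, …
f+g: L₀ = lclm(L_f,L_g), ord ≤ 1+2.
Integrate: L := L₀·Dx.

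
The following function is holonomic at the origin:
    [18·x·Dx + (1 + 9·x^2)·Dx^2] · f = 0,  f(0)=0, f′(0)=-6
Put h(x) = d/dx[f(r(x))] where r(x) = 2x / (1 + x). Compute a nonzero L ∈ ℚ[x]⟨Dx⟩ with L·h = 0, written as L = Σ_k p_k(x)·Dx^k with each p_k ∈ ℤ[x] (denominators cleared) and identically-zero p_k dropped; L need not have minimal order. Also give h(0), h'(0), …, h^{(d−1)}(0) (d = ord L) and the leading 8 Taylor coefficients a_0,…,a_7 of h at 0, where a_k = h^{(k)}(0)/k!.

L = (2 + 74·x) + (1 + 2·x + 37·x^2)·Dx  (order 1).
h: a_k = -12, 24, 396, -1680, -11292, 84744, 248316, -3632160, …
ICs: h(0) = -12.

f: a_k = 0, -6, 0, 18, 0, -486/5, 0, 4374/7, …
Substitute x→r, Dx→(1/r')Dx; clear ⇒ L₀.
Derive L from L₀ (diff closure).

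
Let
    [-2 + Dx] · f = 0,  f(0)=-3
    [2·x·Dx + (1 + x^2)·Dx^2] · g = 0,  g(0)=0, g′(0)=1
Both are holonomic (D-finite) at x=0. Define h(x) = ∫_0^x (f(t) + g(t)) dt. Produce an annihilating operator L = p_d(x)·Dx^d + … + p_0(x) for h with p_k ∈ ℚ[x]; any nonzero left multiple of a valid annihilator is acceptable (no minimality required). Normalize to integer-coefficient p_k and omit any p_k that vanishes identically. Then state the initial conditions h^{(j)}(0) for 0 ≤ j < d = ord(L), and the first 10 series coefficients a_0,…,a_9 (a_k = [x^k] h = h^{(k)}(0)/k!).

f: a_k = -3, -6, -6, -4, -2, -4/5, -4/15, -8/105, -2/105, -4/945, …
g: a_k = 0, 1, 0, -1/3, 0, 1/5, 0, -1/7, 0, 1/9, …
f+g: L₀ = lclm(L_f,L_g), ord ≤ 1+2.
h=∫₀ˣh₀: take L = L₀·Dx.
L = (2 - 4·x - 6·x^2 - 4·x^3)·Dx^2 + (-3 - x^2 - 2·x^4)·Dx^3 + (1 + x + 2·x^2 + x^3 + x^4)·Dx^4  (order 4).
h: a_k = 0, -3, -5/2, -2, -13/12, -2/5, -1/10, -4/105, -23/840, -2/945, …
ICs: h(0) = 0, h′(0) = -3, h′′(0) = -5, h′′′(0) = -12.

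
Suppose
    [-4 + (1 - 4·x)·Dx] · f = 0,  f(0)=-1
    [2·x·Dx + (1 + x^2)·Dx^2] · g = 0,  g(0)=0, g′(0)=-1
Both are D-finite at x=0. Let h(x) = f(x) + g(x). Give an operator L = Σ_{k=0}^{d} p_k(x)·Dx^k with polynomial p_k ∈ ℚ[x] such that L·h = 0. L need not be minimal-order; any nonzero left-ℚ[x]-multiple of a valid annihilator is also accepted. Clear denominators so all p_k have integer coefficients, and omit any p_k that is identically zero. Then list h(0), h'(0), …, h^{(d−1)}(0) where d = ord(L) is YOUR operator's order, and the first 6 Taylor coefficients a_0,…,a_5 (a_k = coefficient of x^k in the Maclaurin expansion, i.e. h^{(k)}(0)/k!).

L = (-8 + 128·x + 24·x^2)·Dx + (49 - 8·x + 109·x^2 + 24·x^3)·Dx^2 + (-4 + 15·x + 15·x^3 + 4·x^4)·Dx^3  (order 3).
h: a_k = -1, -5, -16, -191/3, -256, -5121/5, …
ICs: h(0) = -1, h′(0) = -5, h′′(0) = -32.

f: a_k = -1, -4, -16, -64, -256, -1024, …
g: a_k = 0, -1, 0, 1/3, 0, -1/5, …
Sum ⇒ L₀ = lclm(L_f,L_g) in ℚ(x)⟨Dx⟩.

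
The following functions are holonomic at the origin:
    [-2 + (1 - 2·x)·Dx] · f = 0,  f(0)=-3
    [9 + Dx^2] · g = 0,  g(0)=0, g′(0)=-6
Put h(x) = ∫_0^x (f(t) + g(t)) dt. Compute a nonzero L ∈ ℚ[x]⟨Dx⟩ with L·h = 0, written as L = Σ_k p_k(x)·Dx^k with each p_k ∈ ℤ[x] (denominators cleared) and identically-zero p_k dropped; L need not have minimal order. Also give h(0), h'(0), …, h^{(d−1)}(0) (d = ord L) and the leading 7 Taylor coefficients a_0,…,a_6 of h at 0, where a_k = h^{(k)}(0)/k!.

f: a_k = -3, -6, -12, -24, -48, -96, -192, …
g: a_k = 0, -6, 0, 9, 0, -81/20, 0, …
L₀ := lclm(L_f,L_g); ord L₀ ≤ 1+2.
∫: right-multiply L₀ by Dx.
L = (594 - 648·x + 648·x^2)·Dx + (-153 + 630·x - 972·x^2 + 648·x^3)·Dx^2 + (66 - 72·x + 72·x^2)·Dx^3 + (-17 + 70·x - 108·x^2 + 72·x^3)·Dx^4  (order 4).
h: a_k = 0, -3, -6, -4, -15/4, -48/5, -667/40, …
ICs: h(0) = 0, h′(0) = -3, h′′(0) = -12, h′′′(0) = -24.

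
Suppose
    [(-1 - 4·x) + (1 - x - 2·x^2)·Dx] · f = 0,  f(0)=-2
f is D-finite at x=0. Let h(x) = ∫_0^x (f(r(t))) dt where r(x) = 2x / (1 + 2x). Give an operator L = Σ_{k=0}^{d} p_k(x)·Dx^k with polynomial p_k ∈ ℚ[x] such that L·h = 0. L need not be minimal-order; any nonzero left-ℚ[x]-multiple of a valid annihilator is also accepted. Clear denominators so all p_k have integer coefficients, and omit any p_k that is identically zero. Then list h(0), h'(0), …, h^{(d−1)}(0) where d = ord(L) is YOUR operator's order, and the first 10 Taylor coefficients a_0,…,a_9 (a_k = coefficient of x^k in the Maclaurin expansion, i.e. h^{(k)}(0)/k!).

L = (2 + 20·x)·Dx + (-1 - 4·x + 4·x^2 + 16·x^3)·Dx^2  (order 2).
h: a_k = 0, -2, -2, -16/3, 0, -128/5, 128/3, -1536/7, 640, -22528/9, …
ICs: h(0) = 0, h′(0) = -2.

f: a_k = -2, -2, -6, -10, -22, -42, -86, -170, -342, -682, …
h₀=f(r): pull back L_f along r ⇒ L₀.
∫: right-multiply L₀ by Dx.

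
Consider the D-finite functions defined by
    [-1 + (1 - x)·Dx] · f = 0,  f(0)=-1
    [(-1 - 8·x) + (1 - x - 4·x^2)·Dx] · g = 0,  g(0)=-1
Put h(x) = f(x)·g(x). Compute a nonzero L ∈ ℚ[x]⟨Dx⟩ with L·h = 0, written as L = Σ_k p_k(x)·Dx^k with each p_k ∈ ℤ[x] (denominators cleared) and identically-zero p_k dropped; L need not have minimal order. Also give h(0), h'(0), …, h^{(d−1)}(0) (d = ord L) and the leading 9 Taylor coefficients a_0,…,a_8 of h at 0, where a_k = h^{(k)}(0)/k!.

f: a_k = -1, -1, -1, -1, -1, -1, -1, -1, -1, …
g: a_k = -1, -1, -5, -9, -29, -65, -181, -441, -1165, …
f·g: L₀ = L_f ⊗_s L_g, ord ≤ 1·1.
L = (-2 - 6·x + 12·x^2) + (1 - 2·x - 3·x^2 + 4·x^3)·Dx  (order 1).
h: a_k = 1, 2, 7, 16, 45, 110, 291, 732, 1897, …
ICs: h(0) = 1.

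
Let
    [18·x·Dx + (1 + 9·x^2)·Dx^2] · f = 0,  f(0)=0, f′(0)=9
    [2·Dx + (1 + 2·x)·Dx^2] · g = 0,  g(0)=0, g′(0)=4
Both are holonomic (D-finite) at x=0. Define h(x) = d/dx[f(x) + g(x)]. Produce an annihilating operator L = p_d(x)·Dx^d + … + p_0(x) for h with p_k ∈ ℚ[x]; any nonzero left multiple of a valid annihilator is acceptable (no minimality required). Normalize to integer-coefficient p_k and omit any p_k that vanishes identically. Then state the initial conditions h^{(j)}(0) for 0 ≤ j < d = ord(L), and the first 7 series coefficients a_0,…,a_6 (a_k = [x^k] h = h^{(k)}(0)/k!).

f: a_k = 0, 9, 0, -27, 0, 729/5, 0, …
g: a_k = 0, 4, -4, 16/3, -8, 64/5, -64/3, …
Sum ⇒ L₀ = lclm(L_f,L_g) in ℚ(x)⟨Dx⟩.
h=h₀': d/dx-closure on L₀ ⇒ L.
L = (-18 - 108·x + 486·x^2 + 324·x^3) + (-13 - 36·x + 135·x^2 + 972·x^3 + 648·x^4)·Dx + (-1 + 7·x + 18·x^2 + 81·x^3 + 243·x^4 + 162·x^5)·Dx^2  (order 2).
h: a_k = 13, -8, -65, -32, 793, -128, -6305, …
ICs: h(0) = 13, h′(0) = -8.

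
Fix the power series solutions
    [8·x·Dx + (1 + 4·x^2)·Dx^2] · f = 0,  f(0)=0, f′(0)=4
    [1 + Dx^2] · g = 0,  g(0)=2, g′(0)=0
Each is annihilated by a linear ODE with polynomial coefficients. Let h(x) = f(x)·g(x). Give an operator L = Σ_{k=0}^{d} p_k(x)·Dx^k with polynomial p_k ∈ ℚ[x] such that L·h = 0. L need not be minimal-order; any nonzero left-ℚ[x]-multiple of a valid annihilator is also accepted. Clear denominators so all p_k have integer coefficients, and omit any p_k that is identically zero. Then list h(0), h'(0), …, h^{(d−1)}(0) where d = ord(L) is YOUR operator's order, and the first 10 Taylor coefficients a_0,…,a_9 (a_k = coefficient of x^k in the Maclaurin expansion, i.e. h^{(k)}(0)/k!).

f: a_k = 0, 4, 0, -16/3, 0, 64/5, 0, -256/7, 0, 1024/9, …
g: a_k = 2, 0, -1, 0, 1/12, 0, -1/360, 0, 1/20160, 0, …
Sym-product of L_f,L_g gives L₀ (≤ ord 4).
L = (85 + 944·x^2 + 416·x^4 + 256·x^6 + 256·x^8) + (144·x + 704·x^3 + 768·x^5 + 1024·x^7)·Dx + (90 + 992·x^2 + 576·x^4 + 512·x^6 + 512·x^8)·Dx^2 + (144·x + 704·x^3 + 768·x^5 + 1024·x^7)·Dx^3 + (5 + 48·x^2 + 160·x^4 + 256·x^6 + 256·x^8)·Dx^4  (order 4).
h: a_k = 0, 8, 0, -44/3, 0, 469/15, 0, -54431/630, 0, 801991/3024, …
ICs: h(0) = 0, h′(0) = 8, h′′(0) = 0, h′′′(0) = -88.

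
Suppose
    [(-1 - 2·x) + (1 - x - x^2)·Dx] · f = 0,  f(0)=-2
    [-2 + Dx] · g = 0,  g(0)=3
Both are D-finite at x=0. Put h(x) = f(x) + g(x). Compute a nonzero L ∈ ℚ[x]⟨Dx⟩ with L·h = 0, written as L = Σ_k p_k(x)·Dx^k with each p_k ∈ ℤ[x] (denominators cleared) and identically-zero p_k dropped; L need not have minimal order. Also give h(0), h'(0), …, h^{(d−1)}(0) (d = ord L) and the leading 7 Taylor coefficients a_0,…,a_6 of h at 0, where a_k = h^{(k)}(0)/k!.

f: a_k = -2, -2, -4, -6, -10, -16, -26, …
g: a_k = 3, 6, 6, 4, 2, 4/5, 4/15, …
L₀ := lclm(L_f,L_g); ord L₀ ≤ 1+1.
L = (-4 - 8·x - 24·x^2 - 8·x^3) + (14·x + 10·x^2 - 8·x^3 - 4·x^4)·Dx + (1 - 5·x + x^2 + 6·x^3 + 2·x^4)·Dx^2  (order 2).
h: a_k = 1, 4, 2, -2, -8, -76/5, -386/15, …
ICs: h(0) = 1, h′(0) = 4.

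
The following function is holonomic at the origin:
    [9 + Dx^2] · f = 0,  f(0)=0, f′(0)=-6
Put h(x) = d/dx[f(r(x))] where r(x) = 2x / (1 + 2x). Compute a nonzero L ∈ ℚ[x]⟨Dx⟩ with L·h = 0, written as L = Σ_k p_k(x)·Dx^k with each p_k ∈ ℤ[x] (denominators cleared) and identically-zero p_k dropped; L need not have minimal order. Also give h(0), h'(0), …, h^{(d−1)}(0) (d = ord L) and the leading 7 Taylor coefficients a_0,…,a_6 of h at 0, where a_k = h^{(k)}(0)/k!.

f: a_k = 0, -6, 0, 9, 0, -81/20, 0, …
f∘r: x↦r, Dx↦Dx/r' in L_f ⇒ L₀.
h=h₀': d/dx-closure on L₀ ⇒ L.
L = (60 + 96·x + 96·x^2) + (12 + 72·x + 144·x^2 + 96·x^3)·Dx + (1 + 8·x + 24·x^2 + 32·x^3 + 16·x^4)·Dx^2  (order 2).
h: a_k = -12, 48, 72, -1344, 7032, -24480, 309648/5, …
ICs: h(0) = -12, h′(0) = 48.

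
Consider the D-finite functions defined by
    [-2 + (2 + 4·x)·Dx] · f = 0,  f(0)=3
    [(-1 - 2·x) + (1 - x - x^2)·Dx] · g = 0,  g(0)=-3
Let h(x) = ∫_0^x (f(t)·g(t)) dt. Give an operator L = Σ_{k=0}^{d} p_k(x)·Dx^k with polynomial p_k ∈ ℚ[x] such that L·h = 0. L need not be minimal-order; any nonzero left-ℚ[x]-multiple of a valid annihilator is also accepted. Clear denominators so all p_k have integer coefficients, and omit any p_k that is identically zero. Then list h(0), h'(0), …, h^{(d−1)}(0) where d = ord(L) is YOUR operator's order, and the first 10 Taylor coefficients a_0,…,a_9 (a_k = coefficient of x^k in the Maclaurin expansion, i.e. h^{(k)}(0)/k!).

L = (2 + 3·x + 3·x^2)·Dx + (-1 - x + 3·x^2 + 2·x^3)·Dx^2  (order 2).
h: a_k = 0, -9, -9, -15/2, -45/4, -99/8, -153/8, -2637/112, -2385/64, -6155/128, …
ICs: h(0) = 0, h′(0) = -9.

f: a_k = 3, 3, -3/2, 3/2, -15/8, 21/8, -63/16, 99/16, -1287/128, 2145/128, …
g: a_k = -3, -3, -6, -9, -15, -24, -39, -63, -102, -165, …
h₀=f·g: eliminate ⇒ L₀, order ≤ 1·1.
Integrate: L := L₀·Dx.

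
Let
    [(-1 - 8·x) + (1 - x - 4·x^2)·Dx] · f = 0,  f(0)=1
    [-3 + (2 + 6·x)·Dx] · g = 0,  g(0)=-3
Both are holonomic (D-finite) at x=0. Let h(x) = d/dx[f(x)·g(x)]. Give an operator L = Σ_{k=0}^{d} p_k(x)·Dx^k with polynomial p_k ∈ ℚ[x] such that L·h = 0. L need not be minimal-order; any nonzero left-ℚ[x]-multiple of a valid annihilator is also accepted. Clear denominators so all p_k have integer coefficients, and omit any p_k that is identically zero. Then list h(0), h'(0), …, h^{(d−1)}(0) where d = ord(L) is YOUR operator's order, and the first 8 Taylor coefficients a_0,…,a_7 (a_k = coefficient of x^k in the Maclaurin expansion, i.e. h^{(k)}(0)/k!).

L = (43 + 474·x + 1491·x^2 + 2280·x^3 + 2160·x^4) + (-10 - 58·x - 78·x^2 + 242·x^3 + 960·x^4 + 864·x^5)·Dx  (order 1).
h: a_k = -15/2, -129/4, -2457/16, -13593/32, -423525/256, -2183607/512, -30679677/2048, -154848201/4096, …
ICs: h(0) = -15/2.

f: a_k = 1, 1, 5, 9, 29, 65, 181, 441, …
g: a_k = -3, -9/2, 27/8, -81/16, 1215/128, -5103/256, 45927/1024, -216513/2048, …
Product ⇒ symmetric product L₀, ord ≤ 1.
Derive L from L₀ (diff closure).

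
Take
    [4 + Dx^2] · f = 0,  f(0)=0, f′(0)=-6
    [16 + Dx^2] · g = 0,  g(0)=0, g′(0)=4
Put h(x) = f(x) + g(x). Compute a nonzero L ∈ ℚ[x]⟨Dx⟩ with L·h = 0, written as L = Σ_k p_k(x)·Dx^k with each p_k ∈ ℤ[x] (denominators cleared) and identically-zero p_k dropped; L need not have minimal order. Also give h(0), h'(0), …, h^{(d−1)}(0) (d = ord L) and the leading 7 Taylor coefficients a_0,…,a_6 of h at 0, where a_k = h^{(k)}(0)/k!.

L = 64 + 20·Dx^2 + Dx^4  (order 4).
h: a_k = 0, -2, 0, -20/3, 0, 116/15, 0, …
ICs: h(0) = 0, h′(0) = -2, h′′(0) = 0, h′′′(0) = -40.

f: a_k = 0, -6, 0, 4, 0, -4/5, 0, …
g: a_k = 0, 4, 0, -32/3, 0, 128/15, 0, …
Weyl lclm of L_f,L_g ⇒ L₀ (ord ≤ 4).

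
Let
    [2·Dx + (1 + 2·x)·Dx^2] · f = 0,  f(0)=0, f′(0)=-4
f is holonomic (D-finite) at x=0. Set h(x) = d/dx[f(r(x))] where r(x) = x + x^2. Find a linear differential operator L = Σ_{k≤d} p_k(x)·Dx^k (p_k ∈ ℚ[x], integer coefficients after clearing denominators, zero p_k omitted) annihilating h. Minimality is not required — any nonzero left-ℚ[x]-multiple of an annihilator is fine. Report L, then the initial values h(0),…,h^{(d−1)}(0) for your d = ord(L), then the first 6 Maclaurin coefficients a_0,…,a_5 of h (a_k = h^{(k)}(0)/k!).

L = (4·x + 4·x^2) + (1 + 4·x + 6·x^2 + 4·x^3)·Dx  (order 1).
h: a_k = -4, 0, 8, -16, 16, 0, …
ICs: h(0) = -4.

f: a_k = 0, -4, 4, -16/3, 8, -64/5, …
Substitute x→r, Dx→(1/r')Dx; clear ⇒ L₀.
Derive L from L₀ (diff closure).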